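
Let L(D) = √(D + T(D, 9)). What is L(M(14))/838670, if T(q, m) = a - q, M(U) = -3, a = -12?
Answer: I*√3/419335 ≈ 4.1305e-6*I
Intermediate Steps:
T(q, m) = -12 - q
L(D) = 2*I*√3 (L(D) = √(D + (-12 - D)) = √(-12) = 2*I*√3)
L(M(14))/838670 = (2*I*√3)/838670 = (2*I*√3)*(1/838670) = I*√3/419335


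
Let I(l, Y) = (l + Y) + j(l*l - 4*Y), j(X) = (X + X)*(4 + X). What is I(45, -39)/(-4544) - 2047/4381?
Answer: -1305140857/622102 ≈ -2098.0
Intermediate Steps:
j(X) = 2*X*(4 + X) (j(X) = (2*X)*(4 + X) = 2*X*(4 + X))
I(l, Y) = Y + l + 2*(l² - 4*Y)*(4 + l² - 4*Y) (I(l, Y) = (l + Y) + 2*(l*l - 4*Y)*(4 + (l*l - 4*Y)) = (Y + l) + 2*(l² - 4*Y)*(4 + (l² - 4*Y)) = (Y + l) + 2*(l² - 4*Y)*(4 + l² - 4*Y) = Y + l + 2*(l² - 4*Y)*(4 + l² - 4*Y))
I(45, -39)/(-4544) - 2047/4381 = (-39 + 45 - 2*(-1*45² + 4*(-39))*(4 + 45² - 4*(-39)))/(-4544) - 2047/4381 = (-39 + 45 - 2*(-1*2025 - 156)*(4 + 2025 + 156))*(-1/4544) - 2047*1/4381 = (-39 + 45 - 2*(-2025 - 156)*2185)*(-1/4544) - 2047/4381 = (-39 + 45 - 2*(-2181)*2185)*(-1/4544) - 2047/4381 = (-39 + 45 + 9530970)*(-1/4544) - 2047/4381 = 9530976*(-1/4544) - 2047/4381 = -297843/142 - 2047/4381 = -1305140857/622102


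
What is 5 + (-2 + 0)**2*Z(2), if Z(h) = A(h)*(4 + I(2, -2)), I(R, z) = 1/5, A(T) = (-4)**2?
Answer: 1369/5 ≈ 273.80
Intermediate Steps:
A(T) = 16
I(R, z) = 1/5
Z(h) = 336/5 (Z(h) = 16*(4 + 1/5) = 16*(21/5) = 336/5)
5 + (-2 + 0)**2*Z(2) = 5 + (-2 + 0)**2*(336/5) = 5 + (-2)**2*(336/5) = 5 + 4*(336/5) = 5 + 1344/5 = 1369/5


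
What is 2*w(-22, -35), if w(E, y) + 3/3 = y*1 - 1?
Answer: -74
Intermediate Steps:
w(E, y) = -2 + y (w(E, y) = -1 + (y*1 - 1) = -1 + (y - 1) = -1 + (-1 + y) = -2 + y)
2*w(-22, -35) = 2*(-2 - 35) = 2*(-37) = -74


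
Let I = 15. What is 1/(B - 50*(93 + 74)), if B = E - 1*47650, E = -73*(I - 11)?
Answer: -1/56292 ≈ -1.7765e-5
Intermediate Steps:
E = -292 (E = -73*(15 - 11) = -73*4 = -292)
B = -47942 (B = -292 - 1*47650 = -292 - 47650 = -47942)
1/(B - 50*(93 + 74)) = 1/(-47942 - 50*(93 + 74)) = 1/(-47942 - 50*167) = 1/(-47942 - 8350) = 1/(-56292) = -1/56292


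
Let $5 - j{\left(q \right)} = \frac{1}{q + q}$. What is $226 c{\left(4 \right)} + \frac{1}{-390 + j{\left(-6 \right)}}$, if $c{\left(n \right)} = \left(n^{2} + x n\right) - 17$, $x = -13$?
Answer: $- \frac{55326394}{4619} \approx -11978.0$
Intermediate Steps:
$j{\left(q \right)} = 5 - \frac{1}{2 q}$ ($j{\left(q \right)} = 5 - \frac{1}{q + q} = 5 - \frac{1}{2 q}$)
$c{\left(n \right)} = -17 + n^{2} - 13 n$ ($c{\left(n \right)} = \left(n^{2} - 13 n\right) - 17 = -17 + n^{2} - 13 n$)
$226 c{\left(4 \right)} + \frac{1}{-390 + j{\left(-6 \right)}} = 226 \left(-17 + 4^{2} - 52\right) + \frac{1}{-390 + \left(5 - \frac{1}{2 \left(-6\right)}\right)} = 226 \left(-17 + 16 - 52\right) + \frac{1}{-390 + \left(5 - - \frac{1}{12}\right)} = 226 \left(-53\right) + \frac{1}{-390 + \left(5 + \frac{1}{12}\right)} = -11978 + \frac{1}{-390 + \frac{61}{12}} = -11978 + \frac{1}{- \frac{4619}{12}} = -11978 - \frac{12}{4619} = - \frac{55326394}{4619}$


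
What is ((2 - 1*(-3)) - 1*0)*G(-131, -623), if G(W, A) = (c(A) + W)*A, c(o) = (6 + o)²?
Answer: -1185438170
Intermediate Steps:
G(W, A) = A*(W + (6 + A)²) (G(W, A) = ((6 + A)² + W)*A = (W + (6 + A)²)*A = A*(W + (6 + A)²))
((2 - 1*(-3)) - 1*0)*G(-131, -623) = ((2 - 1*(-3)) - 1*0)*(-623*(-131 + (6 - 623)²)) = ((2 + 3) + 0)*(-623*(-131 + (-617)²)) = (5 + 0)*(-623*(-131 + 380689)) = 5*(-623*380558) = 5*(-237087634) = -1185438170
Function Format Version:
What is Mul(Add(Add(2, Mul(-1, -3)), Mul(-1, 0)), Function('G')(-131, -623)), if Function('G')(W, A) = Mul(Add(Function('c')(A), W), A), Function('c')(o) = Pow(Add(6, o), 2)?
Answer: -1185438170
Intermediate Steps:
Function('G')(W, A) = Mul(A, Add(W, Pow(Add(6, A), 2))) (Function('G')(W, A) = Mul(Add(Pow(Add(6, A), 2), W), A) = Mul(Add(W, Pow(Add(6, A), 2)), A) = Mul(A, Add(W, Pow(Add(6, A), 2))))
Mul(Add(Add(2, Mul(-1, -3)), Mul(-1, 0)), Function('G')(-131, -623)) = Mul(Add(Add(2, Mul(-1, -3)), Mul(-1, 0)), Mul(-623, Add(-131, Pow(Add(6, -623), 2)))) = Mul(Add(Add(2, 3), 0), Mul(-623, Add(-131, Pow(-617, 2)))) = Mul(Add(5, 0), Mul(-623, Add(-131, 380689))) = Mul(5, Mul(-623, 380558)) = Mul(5, -237087634) = -1185438170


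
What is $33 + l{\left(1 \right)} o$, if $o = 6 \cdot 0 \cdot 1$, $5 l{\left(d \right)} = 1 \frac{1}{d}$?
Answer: $33$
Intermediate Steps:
$l{\left(d \right)} = \frac{1}{5 d}$ ($l{\left(d \right)} = \frac{1 \frac{1}{d}}{5} = \frac{1}{5 d}$)
$o = 0$ ($o = 0 \cdot 1 = 0$)
$33 + l{\left(1 \right)} o = 33 + \frac{1}{5 \cdot 1} \cdot 0 = 33 + \frac{1}{5} \cdot 1 \cdot 0 = 33 + \frac{1}{5} \cdot 0 = 33 + 0 = 33$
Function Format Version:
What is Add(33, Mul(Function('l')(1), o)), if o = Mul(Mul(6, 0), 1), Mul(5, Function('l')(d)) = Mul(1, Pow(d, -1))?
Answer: 33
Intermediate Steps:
Function('l')(d) = Mul(Rational(1, 5), Pow(d, -1)) (Function('l')(d) = Mul(Rational(1, 5), Mul(1, Pow(d, -1))) = Mul(Rational(1, 5), Pow(d, -1)))
o = 0 (o = Mul(0, 1) = 0)
Add(33, Mul(Function('l')(1), o)) = Add(33, Mul(Mul(Rational(1, 5), Pow(1, -1)), 0)) = Add(33, Mul(Mul(Rational(1, 5), 1), 0)) = Add(33, Mul(Rational(1, 5), 0)) = Add(33, 0) = 33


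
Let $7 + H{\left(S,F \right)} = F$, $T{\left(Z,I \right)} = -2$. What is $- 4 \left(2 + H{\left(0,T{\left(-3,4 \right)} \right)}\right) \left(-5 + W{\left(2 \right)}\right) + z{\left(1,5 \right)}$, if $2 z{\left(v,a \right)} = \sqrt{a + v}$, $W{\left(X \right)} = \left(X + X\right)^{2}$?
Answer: $308 + \frac{\sqrt{6}}{2} \approx 309.22$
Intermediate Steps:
$H{\left(S,F \right)} = -7 + F$
$W{\left(X \right)} = 4 X^{2}$ ($W{\left(X \right)} = \left(2 X\right)^{2} = 4 X^{2}$)
$z{\left(v,a \right)} = \frac{\sqrt{a + v}}{2}$
$- 4 \left(2 + H{\left(0,T{\left(-3,4 \right)} \right)}\right) \left(-5 + W{\left(2 \right)}\right) + z{\left(1,5 \right)} = - 4 \left(2 - 9\right) \left(-5 + 4 \cdot 2^{2}\right) + \frac{\sqrt{5 + 1}}{2} = - 4 \left(2 - 9\right) \left(-5 + 4 \cdot 4\right) + \frac{\sqrt{6}}{2} = - 4 \left(- 7 \left(-5 + 16\right)\right) + \frac{\sqrt{6}}{2} = - 4 \left(\left(-7\right) 11\right) + \frac{\sqrt{6}}{2} = \left(-4\right) \left(-77\right) + \frac{\sqrt{6}}{2} = 308 + \frac{\sqrt{6}}{2}$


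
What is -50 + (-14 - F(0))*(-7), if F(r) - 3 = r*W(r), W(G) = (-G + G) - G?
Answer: 69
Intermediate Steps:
W(G) = -G (W(G) = 0 - G = -G)
F(r) = 3 - r**2 (F(r) = 3 + r*(-r) = 3 - r**2)
-50 + (-14 - F(0))*(-7) = -50 + (-14 - (3 - 1*0**2))*(-7) = -50 + (-14 - (3 - 1*0))*(-7) = -50 + (-14 - (3 + 0))*(-7) = -50 + (-14 - 1*3)*(-7) = -50 + (-14 - 3)*(-7) = -50 - 17*(-7) = -50 + 119 = 69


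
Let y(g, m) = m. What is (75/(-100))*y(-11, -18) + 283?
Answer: 593/2 ≈ 296.50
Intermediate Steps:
(75/(-100))*y(-11, -18) + 283 = (75/(-100))*(-18) + 283 = (75*(-1/100))*(-18) + 283 = -3/4*(-18) + 283 = 27/2 + 283 = 593/2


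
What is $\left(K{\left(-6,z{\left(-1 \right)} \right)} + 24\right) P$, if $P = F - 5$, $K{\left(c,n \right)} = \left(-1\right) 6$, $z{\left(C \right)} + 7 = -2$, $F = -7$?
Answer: $-216$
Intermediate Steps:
$z{\left(C \right)} = -9$ ($z{\left(C \right)} = -7 - 2 = -9$)
$K{\left(c,n \right)} = -6$
$P = -12$ ($P = -7 - 5 = -12$)
$\left(K{\left(-6,z{\left(-1 \right)} \right)} + 24\right) P = \left(-6 + 24\right) \left(-12\right) = 18 \left(-12\right) = -216$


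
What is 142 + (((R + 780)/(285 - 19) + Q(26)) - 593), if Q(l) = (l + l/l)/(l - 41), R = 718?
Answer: -42481/95 ≈ -447.17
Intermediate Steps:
Q(l) = (1 + l)/(-41 + l) (Q(l) = (l + 1)/(-41 + l) = (1 + l)/(-41 + l))
142 + (((R + 780)/(285 - 19) + Q(26)) - 593) = 142 + (((718 + 780)/(285 - 19) + (1 + 26)/(-41 + 26)) - 593) = 142 + ((1498/266 + 27/(-15)) - 593) = 142 + ((1498*(1/266) - 1/15*27) - 593) = 142 + ((107/19 - 9/5) - 593) = 142 + (364/95 - 593) = 142 - 55971/95 = -42481/95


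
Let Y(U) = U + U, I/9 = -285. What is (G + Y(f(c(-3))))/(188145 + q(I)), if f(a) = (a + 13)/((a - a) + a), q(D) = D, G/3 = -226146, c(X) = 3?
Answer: -1017641/278370 ≈ -3.6557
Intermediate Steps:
G = -678438 (G = 3*(-226146) = -678438)
I = -2565 (I = 9*(-285) = -2565)
f(a) = (13 + a)/a (f(a) = (13 + a)/(0 + a) = (13 + a)/a)
Y(U) = 2*U
(G + Y(f(c(-3))))/(188145 + q(I)) = (-678438 + 2*((13 + 3)/3))/(188145 - 2565) = (-678438 + 2*((⅓)*16))/185580 = (-678438 + 2*(16/3))*(1/185580) = (-678438 + 32/3)*(1/185580) = -2035282/3*1/185580 = -1017641/278370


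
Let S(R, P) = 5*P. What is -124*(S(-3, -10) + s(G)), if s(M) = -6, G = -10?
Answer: 6944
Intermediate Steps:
-124*(S(-3, -10) + s(G)) = -124*(5*(-10) - 6) = -124*(-50 - 6) = -124*(-56) = 6944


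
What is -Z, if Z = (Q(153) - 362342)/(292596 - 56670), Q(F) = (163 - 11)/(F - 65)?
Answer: 1328581/865062 ≈ 1.5358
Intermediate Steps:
Q(F) = 152/(-65 + F)
Z = -1328581/865062 (Z = (152/(-65 + 153) - 362342)/(292596 - 56670) = (152/88 - 362342)/235926 = (152*(1/88) - 362342)*(1/235926) = (19/11 - 362342)*(1/235926) = -3985743/11*1/235926 = -1328581/865062 ≈ -1.5358)
-Z = -1*(-1328581/865062) = 1328581/865062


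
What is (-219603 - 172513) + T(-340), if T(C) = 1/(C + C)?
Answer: -266638881/680 ≈ -3.9212e+5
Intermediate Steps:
T(C) = 1/(2*C)
(-219603 - 172513) + T(-340) = (-219603 - 172513) + (1/2)/(-340) = -392116 + (1/2)*(-1/340) = -392116 - 1/680 = -266638881/680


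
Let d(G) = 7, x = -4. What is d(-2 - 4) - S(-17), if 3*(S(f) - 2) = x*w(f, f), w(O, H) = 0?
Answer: 5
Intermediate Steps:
S(f) = 2 (S(f) = 2 + (-4*0)/3 = 2 + (⅓)*0 = 2 + 0 = 2)
d(-2 - 4) - S(-17) = 7 - 1*2 = 7 - 2 = 5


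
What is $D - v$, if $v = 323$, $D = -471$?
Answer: $-794$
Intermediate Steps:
$D - v = -471 - 323 = -794$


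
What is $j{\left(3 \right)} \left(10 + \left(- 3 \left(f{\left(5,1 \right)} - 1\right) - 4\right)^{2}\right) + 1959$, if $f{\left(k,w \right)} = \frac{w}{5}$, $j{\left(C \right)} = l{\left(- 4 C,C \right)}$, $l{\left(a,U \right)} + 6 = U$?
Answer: $\frac{48033}{25} \approx 1921.3$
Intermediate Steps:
$l{\left(a,U \right)} = -6 + U$
$j{\left(C \right)} = -6 + C$
$f{\left(k,w \right)} = \frac{w}{5}$ ($f{\left(k,w \right)} = w \frac{1}{5} = \frac{w}{5}$)
$j{\left(3 \right)} \left(10 + \left(- 3 \left(f{\left(5,1 \right)} - 1\right) - 4\right)^{2}\right) + 1959 = \left(-6 + 3\right) \left(10 + \left(- 3 \left(\frac{1}{5} \cdot 1 - 1\right) - 4\right)^{2}\right) + 1959 = - 3 \left(10 + \left(- 3 \left(\frac{1}{5} - 1\right) - 4\right)^{2}\right) + 1959 = - 3 \left(10 + \left(\left(-3\right) \left(- \frac{4}{5}\right) - 4\right)^{2}\right) + 1959 = - 3 \left(10 + \left(\frac{12}{5} - 4\right)^{2}\right) + 1959 = - 3 \left(10 + \left(- \frac{8}{5}\right)^{2}\right) + 1959 = - 3 \left(10 + \frac{64}{25}\right) + 1959 = \left(-3\right) \frac{314}{25} + 1959 = - \frac{942}{25} + 1959 = \frac{48033}{25}$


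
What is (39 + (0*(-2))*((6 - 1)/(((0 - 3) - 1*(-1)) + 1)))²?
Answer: 1521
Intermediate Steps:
(39 + (0*(-2))*((6 - 1)/(((0 - 3) - 1*(-1)) + 1)))² = (39 + 0*(5/((-3 + 1) + 1)))² = (39 + 0*(5/(-2 + 1)))² = (39 + 0*(5/(-1)))² = (39 + 0*(5*(-1)))² = (39 + 0*(-5))² = (39 + 0)² = 39² = 1521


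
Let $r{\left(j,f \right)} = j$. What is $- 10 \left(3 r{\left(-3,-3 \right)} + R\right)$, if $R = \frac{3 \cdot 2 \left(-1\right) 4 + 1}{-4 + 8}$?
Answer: $\frac{295}{2} \approx 147.5$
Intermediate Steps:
$R = - \frac{23}{4}$ ($R = \frac{3 \left(-2\right) 4 + 1}{4} = \left(\left(-6\right) 4 + 1\right) \frac{1}{4} = \left(-24 + 1\right) \frac{1}{4} = \left(-23\right) \frac{1}{4} = - \frac{23}{4} \approx -5.75$)
$- 10 \left(3 r{\left(-3,-3 \right)} + R\right) = - 10 \left(3 \left(-3\right) - \frac{23}{4}\right) = - 10 \left(-9 - \frac{23}{4}\right) = \left(-10\right) \left(- \frac{59}{4}\right) = \frac{295}{2}$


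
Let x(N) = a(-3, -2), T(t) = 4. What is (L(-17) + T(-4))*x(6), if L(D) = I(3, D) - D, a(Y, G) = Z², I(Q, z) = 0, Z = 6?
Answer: 756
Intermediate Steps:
a(Y, G) = 36 (a(Y, G) = 6² = 36)
L(D) = -D (L(D) = 0 - D = -D)
x(N) = 36
(L(-17) + T(-4))*x(6) = (-1*(-17) + 4)*36 = (17 + 4)*36 = 21*36 = 756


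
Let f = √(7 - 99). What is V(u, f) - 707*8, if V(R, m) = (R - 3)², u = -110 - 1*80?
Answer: 31593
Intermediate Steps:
f = 2*I*√23 (f = √(-92) = 2*I*√23 ≈ 9.5917*I)
u = -190 (u = -110 - 80 = -190)
V(R, m) = (-3 + R)²
V(u, f) - 707*8 = (-3 - 190)² - 707*8 = (-193)² - 5656 = 37249 - 5656 = 31593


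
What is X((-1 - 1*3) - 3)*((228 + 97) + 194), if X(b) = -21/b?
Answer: 1557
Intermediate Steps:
X((-1 - 1*3) - 3)*((228 + 97) + 194) = (-21/((-1 - 1*3) - 3))*((228 + 97) + 194) = (-21/((-1 - 3) - 3))*(325 + 194) = -21/(-4 - 3)*519 = -21/(-7)*519 = -21*(-⅐)*519 = 3*519 = 1557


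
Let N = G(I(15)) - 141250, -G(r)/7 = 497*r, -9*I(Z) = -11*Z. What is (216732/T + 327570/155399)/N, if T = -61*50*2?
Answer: 23761319301/145767350555125 ≈ 0.00016301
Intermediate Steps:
I(Z) = 11*Z/9 (I(Z) = -(-11)*Z/9 = 11*Z/9)
G(r) = -3479*r
T = -6100 (T = -3050*2 = -6100)
N = -615095/3 (N = -38269*15/9 - 141250 = -3479*55/3 - 141250 = -191345/3 - 141250 = -615095/3 ≈ -2.0503e+5)
(216732/T + 327570/155399)/N = (216732/(-6100) + 327570/155399)/(-615095/3) = (216732*(-1/6100) + 327570*(1/155399))*(-3/615095) = (-54183/1525 + 327570/155399)*(-3/615095) = -7920439767/236983475*(-3/615095) = 23761319301/145767350555125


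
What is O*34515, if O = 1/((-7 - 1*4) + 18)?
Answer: 34515/7 ≈ 4930.7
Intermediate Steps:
O = ⅐ (O = 1/((-7 - 4) + 18) = 1/(-11 + 18) = 1/7 = ⅐ ≈ 0.14286)
O*34515 = (⅐)*34515 = 34515/7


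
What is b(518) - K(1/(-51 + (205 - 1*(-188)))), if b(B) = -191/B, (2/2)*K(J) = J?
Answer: -16460/44289 ≈ -0.37165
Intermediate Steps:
K(J) = J
b(518) - K(1/(-51 + (205 - 1*(-188)))) = -191/518 - 1/(-51 + (205 - 1*(-188))) = -191*1/518 - 1/(-51 + (205 + 188)) = -191/518 - 1/(-51 + 393) = -191/518 - 1/342 = -16460/44289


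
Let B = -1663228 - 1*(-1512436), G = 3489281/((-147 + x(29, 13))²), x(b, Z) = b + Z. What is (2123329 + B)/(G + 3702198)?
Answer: 21747220425/40820222231 ≈ 0.53276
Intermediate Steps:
x(b, Z) = Z + b
G = 3489281/11025 (G = 3489281/((-147 + (13 + 29))²) = 3489281/((-147 + 42)²) = 3489281/((-105)²) = 3489281/11025 ≈ 316.49)
B = -150792 (B = -1663228 + 1512436 = -150792)
(2123329 + B)/(G + 3702198) = (2123329 - 150792)/(3489281/11025 + 3702198) = 1972537/(40820222231/11025) = 1972537*(11025/40820222231) = 21747220425/40820222231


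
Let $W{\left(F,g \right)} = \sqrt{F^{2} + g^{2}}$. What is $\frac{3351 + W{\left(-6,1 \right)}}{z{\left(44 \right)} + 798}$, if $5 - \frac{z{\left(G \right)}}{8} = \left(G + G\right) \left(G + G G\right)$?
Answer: $- \frac{3351}{1393082} - \frac{\sqrt{37}}{1393082} \approx -0.0024098$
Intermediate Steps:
$z{\left(G \right)} = 40 - 16 G \left(G + G^{2}\right)$ ($z{\left(G \right)} = 40 - 8 \left(G + G\right) \left(G + G G\right) = 40 - 8 \cdot 2 G \left(G + G^{2}\right) = 40 - 16 G \left(G + G^{2}\right)$)
$\frac{3351 + W{\left(-6,1 \right)}}{z{\left(44 \right)} + 798} = \frac{3351 + \sqrt{\left(-6\right)^{2} + 1^{2}}}{\left(40 - 16 \cdot 44^{2} - 16 \cdot 44^{3}\right) + 798} = \frac{3351 + \sqrt{36 + 1}}{\left(40 - 30976 - 1362944\right) + 798} = \frac{3351 + \sqrt{37}}{\left(40 - 30976 - 1362944\right) + 798} = \frac{3351 + \sqrt{37}}{-1393880 + 798} = \frac{3351 + \sqrt{37}}{-1393082} = \left(3351 + \sqrt{37}\right) \left(- \frac{1}{1393082}\right) = - \frac{3351}{1393082} - \frac{\sqrt{37}}{1393082}$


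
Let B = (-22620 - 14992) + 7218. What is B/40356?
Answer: -15197/20178 ≈ -0.75315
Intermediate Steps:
B = -30394 (B = -37612 + 7218 = -30394)
B/40356 = -30394/40356 = -30394*1/40356 = -15197/20178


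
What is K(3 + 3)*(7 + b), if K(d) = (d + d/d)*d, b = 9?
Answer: 672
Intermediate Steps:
K(d) = d*(1 + d) (K(d) = (d + 1)*d = (1 + d)*d = d*(1 + d))
K(3 + 3)*(7 + b) = ((3 + 3)*(1 + (3 + 3)))*(7 + 9) = (6*(1 + 6))*16 = (6*7)*16 = 42*16 = 672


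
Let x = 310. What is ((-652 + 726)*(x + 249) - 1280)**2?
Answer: 1606887396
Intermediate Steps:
((-652 + 726)*(x + 249) - 1280)**2 = ((-652 + 726)*(310 + 249) - 1280)**2 = (74*559 - 1280)**2 = (41366 - 1280)**2 = 40086**2 = 1606887396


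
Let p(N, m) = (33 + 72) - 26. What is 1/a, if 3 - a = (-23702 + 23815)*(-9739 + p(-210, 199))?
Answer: 1/1091583 ≈ 9.1610e-7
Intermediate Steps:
p(N, m) = 79 (p(N, m) = 105 - 26 = 79)
a = 1091583 (a = 3 - (-23702 + 23815)*(-9739 + 79) = 3 - 113*(-9660) = 3 - 1*(-1091580) = 3 + 1091580 = 1091583)
1/a = 1/1091583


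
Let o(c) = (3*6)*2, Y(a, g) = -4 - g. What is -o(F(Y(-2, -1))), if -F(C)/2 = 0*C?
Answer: -36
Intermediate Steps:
F(C) = 0 (F(C) = -0*C = -2*0 = 0)
o(c) = 36 (o(c) = 18*2 = 36)
-o(F(Y(-2, -1))) = -1*36 = -36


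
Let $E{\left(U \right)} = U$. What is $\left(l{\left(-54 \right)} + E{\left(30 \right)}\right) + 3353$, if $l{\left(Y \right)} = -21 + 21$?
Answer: $3383$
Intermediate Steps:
$l{\left(Y \right)} = 0$
$\left(l{\left(-54 \right)} + E{\left(30 \right)}\right) + 3353 = \left(0 + 30\right) + 3353 = 30 + 3353 = 3383$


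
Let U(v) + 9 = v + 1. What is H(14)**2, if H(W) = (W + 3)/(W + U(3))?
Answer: 289/81 ≈ 3.5679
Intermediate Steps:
U(v) = -8 + v (U(v) = -9 + (v + 1) = -9 + (1 + v) = -8 + v)
H(W) = (3 + W)/(-5 + W) (H(W) = (W + 3)/(W + (-8 + 3)) = (3 + W)/(W - 5) = (3 + W)/(-5 + W))
H(14)**2 = ((3 + 14)/(-5 + 14))**2 = (17/9)**2 = 289/81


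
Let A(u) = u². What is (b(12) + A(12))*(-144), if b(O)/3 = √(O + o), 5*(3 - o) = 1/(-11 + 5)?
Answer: -20736 - 72*√13530/5 ≈ -22411.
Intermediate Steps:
o = 91/30 (o = 3 - 1/(5*(-11 + 5)) = 3 - ⅕/(-6) = 3 - ⅕*(-⅙) = 3 + 1/30 = 91/30 ≈ 3.0333)
b(O) = 3*√(91/30 + O) (b(O) = 3*√(O + 91/30) = 3*√(91/30 + O))
(b(12) + A(12))*(-144) = (√(2730 + 900*12)/10 + 12²)*(-144) = (√(2730 + 10800)/10 + 144)*(-144) = (√13530/10 + 144)*(-144) = (144 + √13530/10)*(-144) = -20736 - 72*√13530/5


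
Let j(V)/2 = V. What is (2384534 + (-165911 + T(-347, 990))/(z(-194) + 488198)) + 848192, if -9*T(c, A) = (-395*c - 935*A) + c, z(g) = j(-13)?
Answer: 14203136147581/4393548 ≈ 3.2327e+6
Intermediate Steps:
j(V) = 2*V
z(g) = -26 (z(g) = 2*(-13) = -26)
T(c, A) = 394*c/9 + 935*A/9 (T(c, A) = -((-395*c - 935*A) + c)/9 = -((-935*A - 395*c) + c)/9 = -(-935*A - 394*c)/9 = 394*c/9 + 935*A/9)
(2384534 + (-165911 + T(-347, 990))/(z(-194) + 488198)) + 848192 = (2384534 + (-165911 + ((394/9)*(-347) + (935/9)*990))/(-26 + 488198)) + 848192 = (2384534 + (-165911 + (-136718/9 + 102850))/488172) + 848192 = (2384534 + (-165911 + 788932/9)*(1/488172)) + 848192 = (2384534 - 704267/9*1/488172) + 848192 = (2384534 - 704267/4393548) + 848192 = 10476563882365/4393548 + 848192 = 14203136147581/4393548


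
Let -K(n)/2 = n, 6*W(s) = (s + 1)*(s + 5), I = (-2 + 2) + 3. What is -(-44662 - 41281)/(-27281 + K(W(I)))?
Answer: -257829/81875 ≈ -3.1491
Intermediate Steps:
I = 3 (I = 0 + 3 = 3)
W(s) = (1 + s)*(5 + s)/6 (W(s) = ((s + 1)*(s + 5))/6 = ((1 + s)*(5 + s))/6 = (1 + s)*(5 + s)/6)
K(n) = -2*n
-(-44662 - 41281)/(-27281 + K(W(I))) = -(-44662 - 41281)/(-27281 - 2*(⅚ + 3 + (⅙)*3²)) = -(-85943)/(-27281 - 2*(⅚ + 3 + (⅙)*9)) = -(-85943)/(-27281 - 2*(⅚ + 3 + 3/2)) = -(-85943)/(-27281 - 2*16/3) = -(-85943)/(-27281 - 32/3) = -(-85943)/(-81875/3) = -(-85943)*(-3)/81875 = -1*257829/81875 = -257829/81875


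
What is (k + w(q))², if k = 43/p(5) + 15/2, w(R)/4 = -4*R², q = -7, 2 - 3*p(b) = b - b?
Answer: 506944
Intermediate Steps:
p(b) = ⅔ (p(b) = ⅔ - (b - b)/3 = ⅔ - ⅓*0 = ⅔ + 0 = ⅔)
w(R) = -16*R² (w(R) = 4*(-4*R²) = -16*R²)
k = 72 (k = 43/(⅔) + 15/2 = 43*(3/2) + 15*(½) = 129/2 + 15/2 = 72)
(k + w(q))² = (72 - 16*(-7)²)² = (72 - 16*49)² = (72 - 784)² = (-712)² = 506944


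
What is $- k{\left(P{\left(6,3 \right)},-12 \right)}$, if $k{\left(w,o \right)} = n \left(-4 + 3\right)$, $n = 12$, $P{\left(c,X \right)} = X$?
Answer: $12$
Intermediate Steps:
$k{\left(w,o \right)} = -12$ ($k{\left(w,o \right)} = 12 \left(-4 + 3\right) = 12 \left(-1\right) = -12$)
$- k{\left(P{\left(6,3 \right)},-12 \right)} = \left(-1\right) \left(-12\right) = 12$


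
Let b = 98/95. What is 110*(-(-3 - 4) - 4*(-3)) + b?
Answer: 198648/95 ≈ 2091.0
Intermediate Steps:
b = 98/95 (b = 98*(1/95) = 98/95 ≈ 1.0316)
110*(-(-3 - 4) - 4*(-3)) + b = 110*(-(-3 - 4) - 4*(-3)) + 98/95 = 110*(-1*(-7) + 12) + 98/95 = 110*(7 + 12) + 98/95 = 110*19 + 98/95 = 2090 + 98/95 = 198648/95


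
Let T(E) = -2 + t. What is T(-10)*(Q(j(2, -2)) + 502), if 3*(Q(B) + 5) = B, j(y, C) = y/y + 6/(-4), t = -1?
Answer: -2981/2 ≈ -1490.5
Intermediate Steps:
j(y, C) = -½ (j(y, C) = 1 + 6*(-¼) = 1 - 3/2 = -½)
Q(B) = -5 + B/3
T(E) = -3 (T(E) = -2 - 1 = -3)
T(-10)*(Q(j(2, -2)) + 502) = -3*((-5 + (⅓)*(-½)) + 502) = -3*((-5 - ⅙) + 502) = -3*(-31/6 + 502) = -3*2981/6 = -2981/2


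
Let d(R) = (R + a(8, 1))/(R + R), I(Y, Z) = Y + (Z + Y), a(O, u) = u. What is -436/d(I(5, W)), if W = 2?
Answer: -10464/13 ≈ -804.92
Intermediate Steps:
I(Y, Z) = Z + 2*Y (I(Y, Z) = Y + (Y + Z) = Z + 2*Y)
d(R) = (1 + R)/(2*R) (d(R) = (R + 1)/(R + R) = (1 + R)/((2*R)) = (1 + R)*(1/(2*R)) = (1 + R)/(2*R))
-436/d(I(5, W)) = -436*2*(2 + 2*5)/(1 + (2 + 2*5)) = -436*2*(2 + 10)/(1 + (2 + 10)) = -436*24/(1 + 12) = -436/((1/2)*(1/12)*13) = -436/13/24 = -436*24/13 = -10464/13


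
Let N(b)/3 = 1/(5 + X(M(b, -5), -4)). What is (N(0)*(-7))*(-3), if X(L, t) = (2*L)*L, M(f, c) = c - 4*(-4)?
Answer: 63/247 ≈ 0.25506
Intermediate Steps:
M(f, c) = 16 + c (M(f, c) = c + 16 = 16 + c)
X(L, t) = 2*L²
N(b) = 3/247 (N(b) = 3/(5 + 2*(16 - 5)²) = 3/(5 + 2*11²) = 3/(5 + 2*121) = 3/(5 + 242) = 3/247)
(N(0)*(-7))*(-3) = ((3/247)*(-7))*(-3) = -21/247*(-3) = 63/247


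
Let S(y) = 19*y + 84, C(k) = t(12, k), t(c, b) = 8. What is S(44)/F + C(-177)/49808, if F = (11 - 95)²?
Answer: 179218/1372833 ≈ 0.13055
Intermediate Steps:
F = 7056 (F = (-84)² = 7056)
C(k) = 8
S(y) = 84 + 19*y
S(44)/F + C(-177)/49808 = (84 + 19*44)/7056 + 8/49808 = (84 + 836)*(1/7056) + 8*(1/49808) = 920*(1/7056) + 1/6226 = 115/882 + 1/6226 = 179218/1372833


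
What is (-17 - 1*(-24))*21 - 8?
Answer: 139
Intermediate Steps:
(-17 - 1*(-24))*21 - 8 = (-17 + 24)*21 - 8 = 7*21 - 8 = 147 - 8 = 139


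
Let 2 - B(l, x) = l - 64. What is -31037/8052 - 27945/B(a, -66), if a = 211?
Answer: 44102555/233508 ≈ 188.87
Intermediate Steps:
B(l, x) = 66 - l (B(l, x) = 2 - (l - 64) = 2 - (-64 + l) = 2 + (64 - l) = 66 - l)
-31037/8052 - 27945/B(a, -66) = -31037/8052 - 27945/(66 - 1*211) = -31037*1/8052 - 27945/(66 - 211) = -31037/8052 - 27945/(-145) = -31037/8052 - 27945*(-1/145) = -31037/8052 + 5589/29 = 44102555/233508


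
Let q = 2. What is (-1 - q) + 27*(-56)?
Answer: -1515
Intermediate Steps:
(-1 - q) + 27*(-56) = (-1 - 1*2) + 27*(-56) = (-1 - 2) - 1512 = -3 - 1512 = -1515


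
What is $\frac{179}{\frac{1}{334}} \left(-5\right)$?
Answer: $-298930$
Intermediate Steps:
$\frac{179}{\frac{1}{334}} \left(-5\right) = 179 \frac{1}{\frac{1}{334}} \left(-5\right) = 179 \cdot 334 \left(-5\right) = 59786 \left(-5\right) = -298930$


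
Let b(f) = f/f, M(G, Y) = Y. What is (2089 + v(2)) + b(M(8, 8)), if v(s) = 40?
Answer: 2130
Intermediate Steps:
b(f) = 1
(2089 + v(2)) + b(M(8, 8)) = (2089 + 40) + 1 = 2129 + 1 = 2130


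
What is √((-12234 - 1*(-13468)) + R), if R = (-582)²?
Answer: √339958 ≈ 583.06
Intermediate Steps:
R = 338724
√((-12234 - 1*(-13468)) + R) = √((-12234 - 1*(-13468)) + 338724) = √((-12234 + 13468) + 338724) = √(1234 + 338724) = √339958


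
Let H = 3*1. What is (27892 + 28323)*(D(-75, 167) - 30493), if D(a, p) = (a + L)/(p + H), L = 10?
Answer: -58282306625/34 ≈ -1.7142e+9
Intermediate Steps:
H = 3
D(a, p) = (10 + a)/(3 + p) (D(a, p) = (a + 10)/(p + 3) = (10 + a)/(3 + p))
(27892 + 28323)*(D(-75, 167) - 30493) = (27892 + 28323)*((10 - 75)/(3 + 167) - 30493) = 56215*(-65/170 - 30493) = 56215*((1/170)*(-65) - 30493) = 56215*(-13/34 - 30493) = 56215*(-1036775/34) = -58282306625/34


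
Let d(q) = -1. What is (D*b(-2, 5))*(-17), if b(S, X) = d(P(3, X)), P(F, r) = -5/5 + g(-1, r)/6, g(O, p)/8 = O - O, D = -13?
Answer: -221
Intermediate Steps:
g(O, p) = 0 (g(O, p) = 8*(O - O) = 8*0 = 0)
P(F, r) = -1 (P(F, r) = -5/5 + 0/6 = -5*⅕ + 0*(⅙) = -1 + 0 = -1)
b(S, X) = -1
(D*b(-2, 5))*(-17) = -13*(-1)*(-17) = 13*(-17) = -221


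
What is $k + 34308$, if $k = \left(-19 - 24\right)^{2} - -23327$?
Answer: $59484$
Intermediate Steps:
$k = 25176$ ($k = \left(-43\right)^{2} + 23327 = 1849 + 23327 = 25176$)
$k + 34308 = 25176 + 34308 = 59484$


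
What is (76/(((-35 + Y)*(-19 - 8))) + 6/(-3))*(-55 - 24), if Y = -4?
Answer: 160370/1053 ≈ 152.30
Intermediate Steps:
(76/(((-35 + Y)*(-19 - 8))) + 6/(-3))*(-55 - 24) = (76/(((-35 - 4)*(-19 - 8))) + 6/(-3))*(-55 - 24) = (76/((-39*(-27))) + 6*(-1/3))*(-79) = (76/1053 - 2)*(-79) = -2030/1053*(-79) = 160370/1053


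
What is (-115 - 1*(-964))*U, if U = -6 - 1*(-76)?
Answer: 59430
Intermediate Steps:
U = 70 (U = -6 + 76 = 70)
(-115 - 1*(-964))*U = (-115 - 1*(-964))*70 = (-115 + 964)*70 = 849*70 = 59430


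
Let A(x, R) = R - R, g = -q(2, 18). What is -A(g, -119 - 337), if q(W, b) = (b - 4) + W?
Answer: 0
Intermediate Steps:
q(W, b) = -4 + W + b (q(W, b) = (-4 + b) + W = -4 + W + b)
g = -16 (g = -(-4 + 2 + 18) = -1*16 = -16)
A(x, R) = 0
-A(g, -119 - 337) = -1*0 = 0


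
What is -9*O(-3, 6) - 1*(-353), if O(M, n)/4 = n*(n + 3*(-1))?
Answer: -295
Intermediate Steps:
O(M, n) = 4*n*(-3 + n) (O(M, n) = 4*(n*(n + 3*(-1))) = 4*(n*(n - 3)) = 4*(n*(-3 + n)) = 4*n*(-3 + n))
-9*O(-3, 6) - 1*(-353) = -36*6*(-3 + 6) - 1*(-353) = -36*6*3 + 353 = -9*72 + 353 = -648 + 353 = -295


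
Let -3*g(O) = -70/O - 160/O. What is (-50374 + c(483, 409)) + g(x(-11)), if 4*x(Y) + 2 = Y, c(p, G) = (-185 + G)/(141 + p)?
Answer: -655164/13 ≈ -50397.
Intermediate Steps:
c(p, G) = (-185 + G)/(141 + p)
x(Y) = -1/2 + Y/4
g(O) = 230/(3*O) (g(O) = -(-70/O - 160/O)/3 = -(-230)/(3*O) = 230/(3*O))
(-50374 + c(483, 409)) + g(x(-11)) = (-50374 + (-185 + 409)/(141 + 483)) + 230/(3*(-1/2 + (1/4)*(-11))) = (-50374 + 224/624) + 230/(3*(-1/2 - 11/4)) = (-50374 + (1/624)*224) + 230/(3*(-13/4)) = (-50374 + 14/39) + (230/3)*(-4/13) = -1964572/39 - 920/39 = -655164/13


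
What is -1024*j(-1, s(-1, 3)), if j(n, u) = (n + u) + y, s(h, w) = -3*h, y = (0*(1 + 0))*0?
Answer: -2048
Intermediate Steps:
y = 0 (y = (0*1)*0 = 0*0 = 0)
j(n, u) = n + u (j(n, u) = (n + u) + 0 = n + u)
-1024*j(-1, s(-1, 3)) = -1024*(-1 - 3*(-1)) = -1024*(-1 + 3) = -1024*2 = -2048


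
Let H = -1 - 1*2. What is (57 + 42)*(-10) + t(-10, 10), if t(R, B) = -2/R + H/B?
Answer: -9901/10 ≈ -990.10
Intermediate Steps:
H = -3 (H = -1 - 2 = -3)
t(R, B) = -3/B - 2/R (t(R, B) = -2/R - 3/B = -3/B - 2/R)
(57 + 42)*(-10) + t(-10, 10) = (57 + 42)*(-10) + (-3/10 - 2/(-10)) = 99*(-10) + (-3*⅒ - 2*(-⅒)) = -990 + (-3/10 + ⅕) = -990 - ⅒ = -9901/10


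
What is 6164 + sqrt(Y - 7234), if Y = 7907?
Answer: 6164 + sqrt(673) ≈ 6189.9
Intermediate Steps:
6164 + sqrt(Y - 7234) = 6164 + sqrt(7907 - 7234) = 6164 + sqrt(673)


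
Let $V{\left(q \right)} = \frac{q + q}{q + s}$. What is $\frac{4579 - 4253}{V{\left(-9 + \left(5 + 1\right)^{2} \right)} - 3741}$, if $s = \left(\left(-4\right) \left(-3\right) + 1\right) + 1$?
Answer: $- \frac{13366}{153327} \approx -0.087173$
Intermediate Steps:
$s = 14$ ($s = \left(12 + 1\right) + 1 = 13 + 1 = 14$)
$V{\left(q \right)} = \frac{2 q}{14 + q}$ ($V{\left(q \right)} = \frac{q + q}{q + 14} = \frac{2 q}{14 + q}$)
$\frac{4579 - 4253}{V{\left(-9 + \left(5 + 1\right)^{2} \right)} - 3741} = \frac{4579 - 4253}{\frac{2 \left(-9 + \left(5 + 1\right)^{2}\right)}{14 - \left(9 - \left(5 + 1\right)^{2}\right)} - 3741} = \frac{326}{\frac{2 \left(-9 + 6^{2}\right)}{14 - \left(9 - 6^{2}\right)} - 3741} = \frac{326}{\frac{2 \left(-9 + 36\right)}{14 + \left(-9 + 36\right)} - 3741} = \frac{326}{2 \cdot 27 \frac{1}{14 + 27} - 3741} = \frac{326}{2 \cdot 27 \cdot \frac{1}{41} - 3741} = \frac{326}{\frac{54}{41} - 3741} = \frac{326}{- \frac{153327}{41}} = 326 \left(- \frac{41}{153327}\right) = - \frac{13366}{153327}$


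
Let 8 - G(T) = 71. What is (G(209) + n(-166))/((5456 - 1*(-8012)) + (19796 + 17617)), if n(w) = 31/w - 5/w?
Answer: -5242/4223123 ≈ -0.0012413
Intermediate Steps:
n(w) = 26/w
G(T) = -63 (G(T) = 8 - 1*71 = 8 - 71 = -63)
(G(209) + n(-166))/((5456 - 1*(-8012)) + (19796 + 17617)) = (-63 + 26/(-166))/((5456 - 1*(-8012)) + (19796 + 17617)) = (-63 + 26*(-1/166))/((5456 + 8012) + 37413) = (-63 - 13/83)/(13468 + 37413) = -5242/83/50881 = -5242/83*1/50881 = -5242/4223123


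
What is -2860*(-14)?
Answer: 40040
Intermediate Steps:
-2860*(-14) = -110*(-364) = 40040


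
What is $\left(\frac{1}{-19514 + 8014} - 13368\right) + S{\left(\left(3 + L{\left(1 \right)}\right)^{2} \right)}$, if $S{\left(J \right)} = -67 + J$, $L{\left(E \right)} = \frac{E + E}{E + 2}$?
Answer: $- \frac{1389131009}{103500} \approx -13422.0$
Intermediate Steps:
$L{\left(E \right)} = \frac{2 E}{2 + E}$
$\left(\frac{1}{-19514 + 8014} - 13368\right) + S{\left(\left(3 + L{\left(1 \right)}\right)^{2} \right)} = \left(\frac{1}{-19514 + 8014} - 13368\right) - \left(67 - \left(3 + 2 \cdot 1 \frac{1}{2 + 1}\right)^{2}\right) = \left(\frac{1}{-11500} - 13368\right) - \left(67 - \left(3 + 2 \cdot 1 \cdot \frac{1}{3}\right)^{2}\right) = \left(- \frac{1}{11500} - 13368\right) - \left(67 - \left(3 + 2 \cdot 1 \cdot \frac{1}{3}\right)^{2}\right) = - \frac{153732001}{11500} - \left(67 - \left(3 + \frac{2}{3}\right)^{2}\right) = - \frac{153732001}{11500} - \left(67 - \left(\frac{11}{3}\right)^{2}\right) = - \frac{153732001}{11500} + \left(-67 + \frac{121}{9}\right) = - \frac{153732001}{11500} - \frac{482}{9} = - \frac{1389131009}{103500}$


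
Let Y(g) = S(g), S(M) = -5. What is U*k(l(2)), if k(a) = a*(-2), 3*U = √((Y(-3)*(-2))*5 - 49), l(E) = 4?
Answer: -8/3 ≈ -2.6667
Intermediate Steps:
Y(g) = -5
U = ⅓ (U = √(-5*(-2)*5 - 49)/3 = √(10*5 - 49)/3 = √(50 - 49)/3 = √1/3 = (⅓)*1 = ⅓ ≈ 0.33333)
k(a) = -2*a
U*k(l(2)) = (-2*4)/3 = (⅓)*(-8) = -8/3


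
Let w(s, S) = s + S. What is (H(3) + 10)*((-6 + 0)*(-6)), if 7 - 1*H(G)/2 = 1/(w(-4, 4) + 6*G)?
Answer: 860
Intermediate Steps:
w(s, S) = S + s
H(G) = 14 - 1/(3*G) (H(G) = 14 - 2/((4 - 4) + 6*G) = 14 - 2/(0 + 6*G) = 14 - 2*1/(6*G) = 14 - 1/(3*G))
(H(3) + 10)*((-6 + 0)*(-6)) = ((14 - 1/3/3) + 10)*((-6 + 0)*(-6)) = ((14 - 1/3*1/3) + 10)*(-6*(-6)) = ((14 - 1/9) + 10)*36 = (125/9 + 10)*36 = (215/9)*36 = 860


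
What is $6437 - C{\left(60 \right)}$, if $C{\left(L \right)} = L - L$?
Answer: $6437$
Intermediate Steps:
$C{\left(L \right)} = 0$
$6437 - C{\left(60 \right)} = 6437 - 0 = 6437 + 0 = 6437$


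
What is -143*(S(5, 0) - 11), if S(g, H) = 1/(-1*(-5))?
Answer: 7722/5 ≈ 1544.4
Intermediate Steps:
S(g, H) = 1/5
-143*(S(5, 0) - 11) = -143*(1/5 - 11) = -143*(-54/5) = 7722/5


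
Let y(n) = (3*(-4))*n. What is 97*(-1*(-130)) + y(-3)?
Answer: 12646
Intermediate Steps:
y(n) = -12*n
97*(-1*(-130)) + y(-3) = 97*(-1*(-130)) - 12*(-3) = 97*130 + 36 = 12610 + 36 = 12646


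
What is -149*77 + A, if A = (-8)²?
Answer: -11409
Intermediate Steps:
A = 64
-149*77 + A = -149*77 + 64 = -11473 + 64 = -11409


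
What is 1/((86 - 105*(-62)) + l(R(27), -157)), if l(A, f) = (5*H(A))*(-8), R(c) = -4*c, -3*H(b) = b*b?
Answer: 1/162116 ≈ 6.1684e-6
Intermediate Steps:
H(b) = -b²/3 (H(b) = -b*b/3 = -b²/3)
l(A, f) = 40*A²/3 (l(A, f) = (5*(-A²/3))*(-8) = -5*A²/3*(-8) = 40*A²/3)
1/((86 - 105*(-62)) + l(R(27), -157)) = 1/((86 - 105*(-62)) + 40*(-4*27)²/3) = 1/((86 + 6510) + (40/3)*(-108)²) = 1/(6596 + (40/3)*11664) = 1/(6596 + 155520) = 1/162116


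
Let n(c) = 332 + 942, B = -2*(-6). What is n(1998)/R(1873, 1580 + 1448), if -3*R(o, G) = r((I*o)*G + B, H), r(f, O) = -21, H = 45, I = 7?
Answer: 182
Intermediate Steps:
B = 12
R(o, G) = 7 (R(o, G) = -⅓*(-21) = 7)
n(c) = 1274
n(1998)/R(1873, 1580 + 1448) = 1274/7 = 1274*(⅐) = 182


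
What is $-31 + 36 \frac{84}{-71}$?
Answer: $- \frac{5225}{71} \approx -73.592$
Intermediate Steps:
$-31 + 36 \frac{84}{-71} = -31 + 36 \cdot 84 \left(- \frac{1}{71}\right) = -31 + 36 \left(- \frac{84}{71}\right) = -31 - \frac{3024}{71} = - \frac{5225}{71}$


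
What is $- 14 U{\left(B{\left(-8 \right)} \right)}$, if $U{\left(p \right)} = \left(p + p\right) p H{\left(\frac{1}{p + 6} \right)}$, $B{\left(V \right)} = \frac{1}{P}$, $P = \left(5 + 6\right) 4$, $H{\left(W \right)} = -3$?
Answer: $\frac{21}{484} \approx 0.043388$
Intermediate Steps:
$P = 44$ ($P = 11 \cdot 4 = 44$)
$B{\left(V \right)} = \frac{1}{44}$
$U{\left(p \right)} = - 6 p^{2}$ ($U{\left(p \right)} = \left(p + p\right) p \left(-3\right) = 2 p p \left(-3\right) = 2 p^{2} \left(-3\right) = - 6 p^{2}$)
$- 14 U{\left(B{\left(-8 \right)} \right)} = - 14 \left(- \frac{6}{1936}\right) = - 14 \left(\left(-6\right) \frac{1}{1936}\right) = \left(-14\right) \left(- \frac{3}{968}\right) = \frac{21}{484}$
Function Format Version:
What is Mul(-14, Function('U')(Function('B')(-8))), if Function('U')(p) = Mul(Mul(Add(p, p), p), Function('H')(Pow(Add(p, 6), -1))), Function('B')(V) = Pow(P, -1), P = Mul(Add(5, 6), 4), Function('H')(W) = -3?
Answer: Rational(21, 484) ≈ 0.043388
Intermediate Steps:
P = 44 (P = Mul(11, 4) = 44)
Function('B')(V) = Rational(1, 44) (Function('B')(V) = Pow(44, -1) = Rational(1, 44))
Function('U')(p) = Mul(-6, Pow(p, 2)) (Function('U')(p) = Mul(Mul(Add(p, p), p), -3) = Mul(Mul(Mul(2, p), p), -3) = Mul(Mul(2, Pow(p, 2)), -3) = Mul(-6, Pow(p, 2)))
Mul(-14, Function('U')(Function('B')(-8))) = Mul(-14, Mul(-6, Pow(Rational(1, 44), 2))) = Mul(-14, Mul(-6, Rational(1, 1936))) = Mul(-14, Rational(-3, 968)) = Rational(21, 484)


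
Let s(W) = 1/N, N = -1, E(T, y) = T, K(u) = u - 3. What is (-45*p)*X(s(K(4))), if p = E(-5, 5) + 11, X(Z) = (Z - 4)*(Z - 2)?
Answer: -4050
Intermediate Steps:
K(u) = -3 + u
s(W) = -1 (s(W) = 1/(-1) = -1)
X(Z) = (-4 + Z)*(-2 + Z)
p = 6 (p = -5 + 11 = 6)
(-45*p)*X(s(K(4))) = (-45*6)*(8 + (-1)² - 6*(-1)) = -270*(8 + 1 + 6) = -270*15 = -4050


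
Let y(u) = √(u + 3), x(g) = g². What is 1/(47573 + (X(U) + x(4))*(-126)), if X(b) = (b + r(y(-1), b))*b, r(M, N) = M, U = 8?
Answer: 37493/1403692921 + 1008*√2/1403692921 ≈ 2.7726e-5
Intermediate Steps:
y(u) = √(3 + u)
X(b) = b*(b + √2) (X(b) = (b + √(3 - 1))*b = (b + √2)*b = b*(b + √2))
1/(47573 + (X(U) + x(4))*(-126)) = 1/(47573 + (8*(8 + √2) + 4²)*(-126)) = 1/(47573 + ((64 + 8*√2) + 16)*(-126)) = 1/(47573 + (80 + 8*√2)*(-126)) = 1/(47573 + (-10080 - 1008*√2)) = 1/(37493 - 1008*√2)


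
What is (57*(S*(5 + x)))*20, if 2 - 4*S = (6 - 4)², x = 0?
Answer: -2850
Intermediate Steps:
S = -½ (S = ½ - (6 - 4)²/4 = ½ - ¼*2² = ½ - ¼*4 = ½ - 1 = -½ ≈ -0.50000)
(57*(S*(5 + x)))*20 = (57*(-(5 + 0)/2))*20 = (57*(-½*5))*20 = (57*(-5/2))*20 = -285/2*20 = -2850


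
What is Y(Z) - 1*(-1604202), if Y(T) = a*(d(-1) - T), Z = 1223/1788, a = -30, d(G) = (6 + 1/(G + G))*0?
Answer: 478058311/298 ≈ 1.6042e+6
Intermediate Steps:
d(G) = 0 (d(G) = (6 + 1/(2*G))*0 = 0)
Z = 1223/1788 (Z = 1223*(1/1788) = 1223/1788 ≈ 0.68400)
Y(T) = 30*T (Y(T) = -30*(0 - T) = -(-30)*T = 30*T)
Y(Z) - 1*(-1604202) = 30*(1223/1788) - 1*(-1604202) = 6115/298 + 1604202 = 478058311/298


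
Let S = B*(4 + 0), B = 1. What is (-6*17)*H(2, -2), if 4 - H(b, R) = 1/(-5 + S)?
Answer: -510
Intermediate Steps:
S = 4 (S = 1*(4 + 0) = 1*4 = 4)
H(b, R) = 5 (H(b, R) = 4 - 1/(-5 + 4) = 4 - 1/(-1) = 4 - 1*(-1) = 4 + 1 = 5)
(-6*17)*H(2, -2) = -6*17*5 = -102*5 = -510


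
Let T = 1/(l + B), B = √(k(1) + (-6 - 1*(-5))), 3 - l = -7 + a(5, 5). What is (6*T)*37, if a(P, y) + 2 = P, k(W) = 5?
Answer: 74/3 ≈ 24.667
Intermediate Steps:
a(P, y) = -2 + P
l = 7 (l = 3 - (-7 + (-2 + 5)) = 3 - (-7 + 3) = 3 - 1*(-4) = 3 + 4 = 7)
B = 2 (B = √(5 + (-6 - 1*(-5))) = √(5 + (-6 + 5)) = √(5 - 1) = √4 = 2)
T = ⅑ (T = 1/(7 + 2) = 1/9 = ⅑ ≈ 0.11111)
(6*T)*37 = (6*(⅑))*37 = (⅔)*37 = 74/3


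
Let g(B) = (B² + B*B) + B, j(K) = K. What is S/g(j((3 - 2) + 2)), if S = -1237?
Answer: -1237/21 ≈ -58.905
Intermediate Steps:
g(B) = B + 2*B² (g(B) = (B² + B²) + B = 2*B² + B = B + 2*B²)
S/g(j((3 - 2) + 2)) = -1237*1/((1 + 2*((3 - 2) + 2))*((3 - 2) + 2)) = -1237*1/((1 + 2)*(1 + 2*(1 + 2))) = -1237*1/(3*(1 + 2*3)) = -1237*1/(3*(1 + 6)) = -1237/(3*7) = -1237/21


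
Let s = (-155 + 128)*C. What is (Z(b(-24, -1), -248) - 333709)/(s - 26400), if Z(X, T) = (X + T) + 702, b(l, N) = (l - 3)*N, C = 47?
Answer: 111076/9223 ≈ 12.043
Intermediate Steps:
b(l, N) = N*(-3 + l) (b(l, N) = (-3 + l)*N = N*(-3 + l))
s = -1269 (s = (-155 + 128)*47 = -27*47 = -1269)
Z(X, T) = 702 + T + X (Z(X, T) = (T + X) + 702 = 702 + T + X)
(Z(b(-24, -1), -248) - 333709)/(s - 26400) = ((702 - 248 - (-3 - 24)) - 333709)/(-1269 - 26400) = ((702 - 248 - 1*(-27)) - 333709)/(-27669) = ((702 - 248 + 27) - 333709)*(-1/27669) = (481 - 333709)*(-1/27669) = -333228*(-1/27669) = 111076/9223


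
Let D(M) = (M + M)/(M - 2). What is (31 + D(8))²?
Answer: 10201/9 ≈ 1133.4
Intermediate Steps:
D(M) = 2*M/(-2 + M) (D(M) = (2*M)/(-2 + M) = 2*M/(-2 + M))
(31 + D(8))² = (31 + 2*8/(-2 + 8))² = (31 + 2*8/6)² = (31 + 2*8*(⅙))² = (31 + 8/3)² = (101/3)² = 10201/9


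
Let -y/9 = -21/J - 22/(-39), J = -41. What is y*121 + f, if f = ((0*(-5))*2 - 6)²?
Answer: -605535/533 ≈ -1136.1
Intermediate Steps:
f = 36 (f = (0*2 - 6)² = (0 - 6)² = (-6)² = 36)
y = -5163/533 (y = -9*(-21/(-41) - 22/(-39)) = -9*(-21*(-1/41) - 22*(-1/39)) = -9*(21/41 + 22/39) = -9*1721/1599 = -5163/533 ≈ -9.6867)
y*121 + f = -5163/533*121 + 36 = -624723/533 + 36 = -605535/533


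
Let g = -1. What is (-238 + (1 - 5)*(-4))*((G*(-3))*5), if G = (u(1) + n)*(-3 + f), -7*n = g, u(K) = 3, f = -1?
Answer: -293040/7 ≈ -41863.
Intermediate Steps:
n = 1/7 (n = -1/7*(-1) = 1/7 ≈ 0.14286)
G = -88/7 (G = (3 + 1/7)*(-3 - 1) = (22/7)*(-4) = -88/7 ≈ -12.571)
(-238 + (1 - 5)*(-4))*((G*(-3))*5) = (-238 + (1 - 5)*(-4))*(-88/7*(-3)*5) = (-238 - 4*(-4))*((264/7)*5) = (-238 + 16)*(1320/7) = -222*1320/7 = -293040/7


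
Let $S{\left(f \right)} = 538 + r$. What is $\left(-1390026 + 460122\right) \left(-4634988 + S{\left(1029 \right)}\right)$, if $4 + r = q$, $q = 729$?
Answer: $4308919412400$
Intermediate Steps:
$r = 725$ ($r = -4 + 729 = 725$)
$S{\left(f \right)} = 1263$ ($S{\left(f \right)} = 538 + 725 = 1263$)
$\left(-1390026 + 460122\right) \left(-4634988 + S{\left(1029 \right)}\right) = \left(-1390026 + 460122\right) \left(-4634988 + 1263\right) = \left(-929904\right) \left(-4633725\right) = 4308919412400$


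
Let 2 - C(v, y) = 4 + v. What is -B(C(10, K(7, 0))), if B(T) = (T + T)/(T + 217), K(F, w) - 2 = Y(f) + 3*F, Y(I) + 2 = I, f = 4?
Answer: 24/205 ≈ 0.11707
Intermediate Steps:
Y(I) = -2 + I
K(F, w) = 4 + 3*F (K(F, w) = 2 + ((-2 + 4) + 3*F) = 2 + (2 + 3*F) = 4 + 3*F)
C(v, y) = -2 - v (C(v, y) = 2 - (4 + v) = 2 + (-4 - v) = -2 - v)
B(T) = 2*T/(217 + T) (B(T) = (2*T)/(217 + T) = 2*T/(217 + T))
-B(C(10, K(7, 0))) = -2*(-2 - 1*10)/(217 + (-2 - 1*10)) = -2*(-2 - 10)/(217 + (-2 - 10)) = -2*(-12)/(217 - 12) = -2*(-12)/205 = -1*(-24/205) = 24/205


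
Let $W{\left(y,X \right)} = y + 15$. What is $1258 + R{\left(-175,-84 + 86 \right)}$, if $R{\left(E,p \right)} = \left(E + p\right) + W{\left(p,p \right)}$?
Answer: $1102$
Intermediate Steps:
$W{\left(y,X \right)} = 15 + y$
$R{\left(E,p \right)} = 15 + E + 2 p$ ($R{\left(E,p \right)} = \left(E + p\right) + \left(15 + p\right) = 15 + E + 2 p$)
$1258 + R{\left(-175,-84 + 86 \right)} = 1258 + \left(15 - 175 + 2 \left(-84 + 86\right)\right) = 1258 + \left(15 - 175 + 2 \cdot 2\right) = 1258 + \left(15 - 175 + 4\right) = 1258 - 156 = 1102$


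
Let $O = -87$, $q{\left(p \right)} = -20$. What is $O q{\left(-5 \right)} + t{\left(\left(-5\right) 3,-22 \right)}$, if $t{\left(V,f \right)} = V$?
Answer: $1725$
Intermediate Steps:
$O q{\left(-5 \right)} + t{\left(\left(-5\right) 3,-22 \right)} = \left(-87\right) \left(-20\right) - 15 = 1740 - 15 = 1725$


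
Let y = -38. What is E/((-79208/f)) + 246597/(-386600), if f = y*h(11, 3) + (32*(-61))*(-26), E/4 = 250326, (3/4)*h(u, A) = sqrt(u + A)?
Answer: -2455791019438497/3827726600 + 6341592*sqrt(14)/9901 ≈ -6.3918e+5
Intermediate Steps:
h(u, A) = 4*sqrt(A + u)/3 (h(u, A) = 4*sqrt(u + A)/3 = 4*sqrt(A + u)/3)
E = 1001304 (E = 4*250326 = 1001304)
f = 50752 - 152*sqrt(14)/3 (f = -152*sqrt(3 + 11)/3 + (32*(-61))*(-26) = -152*sqrt(14)/3 - 1952*(-26) = -152*sqrt(14)/3 + 50752 = 50752 - 152*sqrt(14)/3 ≈ 50562.)
E/((-79208/f)) + 246597/(-386600) = 1001304/((-79208/(50752 - 152*sqrt(14)/3))) + 246597/(-386600) = 1001304*(-6344/9901 + 19*sqrt(14)/29703) + 246597*(-1/386600) = (-6352272576/9901 + 6341592*sqrt(14)/9901) - 246597/386600 = -2455791019438497/3827726600 + 6341592*sqrt(14)/9901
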